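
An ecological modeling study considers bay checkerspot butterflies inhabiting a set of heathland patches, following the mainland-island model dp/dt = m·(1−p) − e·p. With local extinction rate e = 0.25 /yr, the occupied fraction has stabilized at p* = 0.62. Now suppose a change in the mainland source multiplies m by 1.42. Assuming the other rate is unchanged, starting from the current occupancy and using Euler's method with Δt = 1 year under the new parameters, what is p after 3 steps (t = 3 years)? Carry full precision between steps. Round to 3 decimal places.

0.698

Balance m(1−p*) = e·p* gives m = e·p*/(1−p*) = 0.25×0.62000/0.38000 = 0.40789.
Starting from p₀ = 0.62000; update p ← p + (dp/dt)·Δt with the new parameters.
  1  |  dp/dt·Δt = +0.065100  |  p_1 = 0.685100
  2  |  dp/dt·Δt = +0.011118  |  p_2 = 0.696218
  3  |  dp/dt·Δt = +0.001899  |  p_3 = 0.698117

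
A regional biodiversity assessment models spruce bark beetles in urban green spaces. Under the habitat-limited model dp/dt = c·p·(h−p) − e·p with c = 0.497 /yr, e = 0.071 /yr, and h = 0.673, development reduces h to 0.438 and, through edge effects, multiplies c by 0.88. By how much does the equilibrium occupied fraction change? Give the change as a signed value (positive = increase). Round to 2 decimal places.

-0.25

Before: p* = h − e/c = 0.673 − 0.071/0.497 = 0.673 − 0.1429 = 0.5301.
After: c = 0.43736, e = 0.071, h = 0.438; p* = 0.438 − 0.071/0.43736 = 0.2757.
Δp* = 0.2757 − 0.5301 = -0.2545.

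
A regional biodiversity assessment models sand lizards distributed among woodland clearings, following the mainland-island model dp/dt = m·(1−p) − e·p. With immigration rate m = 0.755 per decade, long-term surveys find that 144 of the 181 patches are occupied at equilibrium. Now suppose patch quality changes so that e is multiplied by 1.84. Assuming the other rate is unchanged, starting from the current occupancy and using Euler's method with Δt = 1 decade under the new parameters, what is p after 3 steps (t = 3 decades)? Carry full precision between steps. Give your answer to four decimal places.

0.6788

Observed p* = 144/181 = 0.79558.
Balance m(1−p*) = e·p* gives e = m(1−p*)/p* = 0.755×0.20442/0.79558 = 0.19399.
Starting from p₀ = 0.79558; update p ← p + (dp/dt)·Δt with the new parameters.
step 1: Δp = -0.12964, p = 0.66594
step 2: Δp = +0.01451, p = 0.68045
step 3: Δp = -0.00162, p = 0.67883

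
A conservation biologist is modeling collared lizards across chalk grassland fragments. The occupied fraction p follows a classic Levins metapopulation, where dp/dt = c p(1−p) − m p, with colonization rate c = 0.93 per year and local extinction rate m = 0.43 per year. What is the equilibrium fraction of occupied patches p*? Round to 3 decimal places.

0.538

At equilibrium, colonization balances extinction: c·p*·(1−p*) = m·p*.
So p* = 1 − m/c = 1 − 0.43/0.93 = 1 − 0.4624 = 0.5376.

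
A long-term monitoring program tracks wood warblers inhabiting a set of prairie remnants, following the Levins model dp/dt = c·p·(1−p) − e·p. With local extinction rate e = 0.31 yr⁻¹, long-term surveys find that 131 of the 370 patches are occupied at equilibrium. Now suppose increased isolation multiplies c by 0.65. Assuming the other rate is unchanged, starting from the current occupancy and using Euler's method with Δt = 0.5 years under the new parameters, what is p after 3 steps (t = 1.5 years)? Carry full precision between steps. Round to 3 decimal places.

0.302

Observed p* = 131/370 = 0.35405.
Balance c(1−p*) = e gives c = e/(1 − 0.35405) = 0.31/0.64595 = 0.47992.
Starting from p₀ = 0.35405; update p ← p + (dp/dt)·Δt with the new parameters.
  1  |  dp/dt·Δt = -0.019207  |  p_1 = 0.334847
  2  |  dp/dt·Δt = -0.017162  |  p_2 = 0.317684
  3  |  dp/dt·Δt = -0.015432  |  p_3 = 0.302252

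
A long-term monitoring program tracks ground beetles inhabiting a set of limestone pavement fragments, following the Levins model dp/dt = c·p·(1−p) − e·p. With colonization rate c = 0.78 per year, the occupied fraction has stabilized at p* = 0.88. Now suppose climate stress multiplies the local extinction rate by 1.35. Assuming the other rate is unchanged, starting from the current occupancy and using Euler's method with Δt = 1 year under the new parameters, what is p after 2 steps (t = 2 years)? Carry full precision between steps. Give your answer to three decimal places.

Balance c(1−p*) = e gives e = 0.78×(1 − 0.88000) = 0.09360.
Starting from p₀ = 0.88000; update p ← p + (dp/dt)·Δt with the new parameters.
  1  |  dp/dt·Δt = -0.028829  |  p_1 = 0.851171
  2  |  dp/dt·Δt = -0.008745  |  p_2 = 0.842427

0.842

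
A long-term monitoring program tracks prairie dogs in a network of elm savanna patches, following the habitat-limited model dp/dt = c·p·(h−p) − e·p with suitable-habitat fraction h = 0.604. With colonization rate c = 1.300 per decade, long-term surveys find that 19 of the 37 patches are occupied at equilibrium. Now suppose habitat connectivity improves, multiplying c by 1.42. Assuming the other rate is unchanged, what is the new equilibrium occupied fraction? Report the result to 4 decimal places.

Observed p* = 19/37 = 0.51351.
Balance c(h−p*) = e gives e = 1.300×(0.604 − 0.51351) = 0.11764.
New p* = 0.604 − e/c = 0.604 − 0.11764/1.84600 = 0.54027.

0.5403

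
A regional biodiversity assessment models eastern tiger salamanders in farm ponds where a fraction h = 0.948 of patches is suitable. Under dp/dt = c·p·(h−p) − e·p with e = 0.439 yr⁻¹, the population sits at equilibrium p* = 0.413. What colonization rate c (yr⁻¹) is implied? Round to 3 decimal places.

At equilibrium c(h−p*) = e, so c = e/(h−p*).
c = 0.439/(0.948 − 0.413) = 0.439/0.5350 = 0.8206.

0.821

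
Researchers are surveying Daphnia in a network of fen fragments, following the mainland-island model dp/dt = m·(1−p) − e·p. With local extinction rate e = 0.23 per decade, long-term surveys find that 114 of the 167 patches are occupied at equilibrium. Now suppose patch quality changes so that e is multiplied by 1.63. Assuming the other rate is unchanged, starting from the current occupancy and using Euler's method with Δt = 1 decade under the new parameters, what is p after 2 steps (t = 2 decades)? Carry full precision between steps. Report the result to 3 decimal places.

0.571

Observed p* = 114/167 = 0.68263.
Balance m(1−p*) = e·p* gives m = e·p*/(1−p*) = 0.23×0.68263/0.31737 = 0.49472.
Starting from p₀ = 0.68263; update p ← p + (dp/dt)·Δt with the new parameters.
step 1: Δp = -0.09891, p = 0.58372
step 2: Δp = -0.01290, p = 0.57082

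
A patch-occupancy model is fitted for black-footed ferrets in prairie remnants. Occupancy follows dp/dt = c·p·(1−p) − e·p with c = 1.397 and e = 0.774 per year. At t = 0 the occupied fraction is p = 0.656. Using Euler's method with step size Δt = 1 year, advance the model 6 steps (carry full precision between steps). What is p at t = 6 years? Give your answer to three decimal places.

Update rule: p ← p + [c·p·(1−p) − e·p]·Δt with Δt = 1.
step 1: Δp = -0.19249, p = 0.46351
step 2: Δp = -0.01137, p = 0.45214
step 3: Δp = -0.00391, p = 0.44823
step 4: Δp = -0.00143, p = 0.44681
step 5: Δp = -0.00053, p = 0.44628
step 6: Δp = -0.00020, p = 0.44608

0.446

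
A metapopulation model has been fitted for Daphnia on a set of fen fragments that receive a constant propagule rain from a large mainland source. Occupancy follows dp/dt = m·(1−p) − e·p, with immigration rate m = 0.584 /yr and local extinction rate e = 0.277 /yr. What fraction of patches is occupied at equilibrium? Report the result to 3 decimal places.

Setting dp/dt = 0: m − m·p* = e·p*, so m = (m+e)·p*.
p* = m/(m+e) = 0.584/(0.584+0.277) = 0.584/0.8610 = 0.6783.

0.678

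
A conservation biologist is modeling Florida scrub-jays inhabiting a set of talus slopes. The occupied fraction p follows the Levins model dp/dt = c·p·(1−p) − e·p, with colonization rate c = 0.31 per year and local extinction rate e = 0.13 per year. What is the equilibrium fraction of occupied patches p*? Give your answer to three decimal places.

0.581

Setting dp/dt = 0 and dividing through by p* gives c·(1−p*) = e.
So p* = 1 − e/c = 1 − 0.13/0.31 = 1 − 0.4194 = 0.5806.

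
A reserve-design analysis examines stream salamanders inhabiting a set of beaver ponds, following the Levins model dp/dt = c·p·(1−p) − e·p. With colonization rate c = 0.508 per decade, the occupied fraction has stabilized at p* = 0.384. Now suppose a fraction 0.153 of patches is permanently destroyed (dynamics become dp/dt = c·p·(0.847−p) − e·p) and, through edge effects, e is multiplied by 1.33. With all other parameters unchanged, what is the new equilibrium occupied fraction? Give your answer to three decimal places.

0.028

Balance c(1−p*) = e gives e = 0.508×(1 − 0.38400) = 0.31293.
New p* = 0.847 − e/c = 0.847 − 0.41620/0.50800 = 0.02771.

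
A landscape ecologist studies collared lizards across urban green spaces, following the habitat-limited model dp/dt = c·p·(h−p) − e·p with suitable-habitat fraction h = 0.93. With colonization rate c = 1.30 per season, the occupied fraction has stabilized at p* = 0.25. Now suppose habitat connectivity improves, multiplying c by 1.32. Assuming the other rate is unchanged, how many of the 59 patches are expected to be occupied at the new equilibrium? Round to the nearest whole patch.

Balance c(h−p*) = e gives e = 1.30×(0.93 − 0.25000) = 0.88400.
New p* = 0.93 − e/c = 0.93 − 0.88400/1.71600 = 0.41485.
Expected occupied = 59 × 0.41485 = 24.48 ≈ 24.

24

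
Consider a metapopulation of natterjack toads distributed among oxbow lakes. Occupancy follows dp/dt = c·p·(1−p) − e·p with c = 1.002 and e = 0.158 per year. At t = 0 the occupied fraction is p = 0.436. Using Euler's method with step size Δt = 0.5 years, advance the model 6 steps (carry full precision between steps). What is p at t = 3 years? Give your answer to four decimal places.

0.8008

Update rule: p ← p + [c·p·(1−p) − e·p]·Δt with Δt = 0.5.
p: 0.43600 → 0.52475  (Δp = +0.08875)
p: 0.52475 → 0.60824  (Δp = +0.08349)
p: 0.60824 → 0.67957  (Δp = +0.07133)
p: 0.67957 → 0.73498  (Δp = +0.05541)
p: 0.73498 → 0.77450  (Δp = +0.03952)
p: 0.77450 → 0.80082  (Δp = +0.02631)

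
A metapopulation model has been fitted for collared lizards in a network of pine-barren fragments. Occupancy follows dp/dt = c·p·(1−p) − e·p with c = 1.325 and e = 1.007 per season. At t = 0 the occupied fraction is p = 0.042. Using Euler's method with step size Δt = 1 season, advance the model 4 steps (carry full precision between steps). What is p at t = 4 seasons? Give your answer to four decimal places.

0.0985

Update rule: p ← p + [c·p·(1−p) − e·p]·Δt with Δt = 1.
p: 0.04200 → 0.05302  (Δp = +0.01102)
p: 0.05302 → 0.06615  (Δp = +0.01314)
p: 0.06615 → 0.08139  (Δp = +0.01524)
p: 0.08139 → 0.09850  (Δp = +0.01711)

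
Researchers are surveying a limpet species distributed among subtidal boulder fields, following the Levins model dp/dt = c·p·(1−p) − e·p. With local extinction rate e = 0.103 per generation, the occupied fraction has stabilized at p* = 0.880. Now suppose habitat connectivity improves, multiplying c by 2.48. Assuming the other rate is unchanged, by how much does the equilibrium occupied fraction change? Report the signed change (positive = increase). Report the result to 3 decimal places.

0.072

Balance c(1−p*) = e gives c = e/(1 − 0.88000) = 0.103/0.12000 = 0.85833.
New p* = 1 − e/c = 1 − 0.10300/2.12866 = 0.95161.
Δp* = 0.95161 − 0.88000 = +0.07161.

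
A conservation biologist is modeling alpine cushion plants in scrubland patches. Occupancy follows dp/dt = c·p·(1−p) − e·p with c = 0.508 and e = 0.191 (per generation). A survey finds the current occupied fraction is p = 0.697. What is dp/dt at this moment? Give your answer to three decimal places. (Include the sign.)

-0.026

Colonization term: c·p·(1−p) = 0.508×0.697×0.3030 = 0.10729.
Extinction term: e·p = 0.13313.
dp/dt = 0.10729 − 0.13313 = -0.02584.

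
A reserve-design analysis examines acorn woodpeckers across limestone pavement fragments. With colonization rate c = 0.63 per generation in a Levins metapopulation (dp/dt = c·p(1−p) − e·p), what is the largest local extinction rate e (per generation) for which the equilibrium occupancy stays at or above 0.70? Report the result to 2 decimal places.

1 − e/c ≥ 0.70 ⇒ e ≤ c(1 − 0.70) = 0.63 × 0.3000.
e_max = 0.1890.

0.19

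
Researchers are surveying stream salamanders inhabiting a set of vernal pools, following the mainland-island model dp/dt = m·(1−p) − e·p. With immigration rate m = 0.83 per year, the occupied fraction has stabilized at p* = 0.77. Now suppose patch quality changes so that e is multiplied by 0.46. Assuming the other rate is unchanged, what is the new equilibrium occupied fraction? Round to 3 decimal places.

0.879

Balance m(1−p*) = e·p* gives e = m(1−p*)/p* = 0.83×0.23000/0.77000 = 0.24792.
New p* = m/(m+e) = 0.83000/(0.83000+0.11404) = 0.87920.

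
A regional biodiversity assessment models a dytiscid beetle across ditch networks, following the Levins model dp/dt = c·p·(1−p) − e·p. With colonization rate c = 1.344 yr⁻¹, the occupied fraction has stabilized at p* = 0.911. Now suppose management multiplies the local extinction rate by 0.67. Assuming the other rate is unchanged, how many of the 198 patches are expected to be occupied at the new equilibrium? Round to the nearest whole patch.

Balance c(1−p*) = e gives e = 1.344×(1 − 0.91100) = 0.11962.
New p* = 1 − e/c = 1 − 0.08015/1.34400 = 0.94036.
Expected occupied = 198 × 0.94036 = 186.19 ≈ 186.

186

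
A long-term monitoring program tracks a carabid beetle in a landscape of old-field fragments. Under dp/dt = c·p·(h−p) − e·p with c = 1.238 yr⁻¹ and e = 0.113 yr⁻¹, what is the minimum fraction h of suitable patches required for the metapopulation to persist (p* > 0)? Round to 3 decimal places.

p* = h − e/c is positive only when h > e/c.
h_min = e/c = 0.113/1.238 = 0.0913.

0.091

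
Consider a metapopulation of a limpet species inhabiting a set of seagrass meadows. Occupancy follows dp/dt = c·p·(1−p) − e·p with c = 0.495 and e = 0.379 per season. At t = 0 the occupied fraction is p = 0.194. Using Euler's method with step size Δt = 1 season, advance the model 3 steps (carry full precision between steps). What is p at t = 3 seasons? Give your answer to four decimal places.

Update rule: p ← p + [c·p·(1−p) − e·p]·Δt with Δt = 1.
step 1: Δp = +0.00387, p = 0.19787
step 2: Δp = +0.00357, p = 0.20145
step 3: Δp = +0.00328, p = 0.20473

0.2047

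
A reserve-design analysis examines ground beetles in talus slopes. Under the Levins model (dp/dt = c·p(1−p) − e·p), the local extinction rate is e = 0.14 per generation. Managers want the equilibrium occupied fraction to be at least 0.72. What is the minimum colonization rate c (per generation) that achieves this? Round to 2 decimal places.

p* = 1 − e/c ≥ 0.72 requires e/c ≤ 0.2800, i.e. c ≥ e/0.2800.
c_min = 0.14/0.2800 = 0.5000.

0.50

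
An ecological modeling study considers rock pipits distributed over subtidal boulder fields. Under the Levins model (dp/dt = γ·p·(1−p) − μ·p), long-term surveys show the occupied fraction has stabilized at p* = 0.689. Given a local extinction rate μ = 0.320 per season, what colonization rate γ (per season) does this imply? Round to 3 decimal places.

1.029

At equilibrium γ(1−p*) = μ, so γ = μ/(1−p*).
γ = 0.320/(1 − 0.689) = 0.320/0.3110 = 1.0289.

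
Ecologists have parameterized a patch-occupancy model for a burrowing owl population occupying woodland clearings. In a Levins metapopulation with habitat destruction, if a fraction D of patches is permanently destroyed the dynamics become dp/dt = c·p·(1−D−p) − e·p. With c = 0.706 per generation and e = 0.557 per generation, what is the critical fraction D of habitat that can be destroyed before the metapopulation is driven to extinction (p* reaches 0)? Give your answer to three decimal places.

The nontrivial equilibrium is p* = (1−D) − e/c; extinction occurs when this hits zero.
So D_crit = 1 − e/c = 1 − 0.557/0.706 = 1 − 0.7890 = 0.2110.
Note this equals the original equilibrium occupancy — the Levins extinction-debt result.

0.211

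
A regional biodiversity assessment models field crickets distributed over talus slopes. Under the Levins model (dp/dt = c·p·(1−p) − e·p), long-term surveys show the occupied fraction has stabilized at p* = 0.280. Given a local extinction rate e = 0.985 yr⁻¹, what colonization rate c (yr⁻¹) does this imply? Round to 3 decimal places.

At equilibrium c(1−p*) = e, so c = e/(1−p*).
c = 0.985/(1 − 0.280) = 0.985/0.7200 = 1.3681.

1.368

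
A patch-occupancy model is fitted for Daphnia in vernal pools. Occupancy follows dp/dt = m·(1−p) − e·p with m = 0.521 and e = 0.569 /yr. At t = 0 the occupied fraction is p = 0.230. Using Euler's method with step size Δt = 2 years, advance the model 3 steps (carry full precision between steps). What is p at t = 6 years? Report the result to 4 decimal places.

Update rule: p ← p + [m·(1−p) − e·p]·Δt with Δt = 2.
p: 0.23000 → 0.77060  (Δp = +0.54060)
p: 0.77060 → 0.13269  (Δp = -0.63791)
p: 0.13269 → 0.88542  (Δp = +0.75273)

0.8854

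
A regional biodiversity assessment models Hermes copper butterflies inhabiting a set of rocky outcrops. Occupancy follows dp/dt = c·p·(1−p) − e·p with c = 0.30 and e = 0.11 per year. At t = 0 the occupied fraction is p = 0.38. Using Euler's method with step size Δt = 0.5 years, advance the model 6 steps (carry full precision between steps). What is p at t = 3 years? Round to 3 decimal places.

Update rule: p ← p + [c·p·(1−p) − e·p]·Δt with Δt = 0.5.
  1  |  dp/dt·Δt = +0.014440  |  p_1 = 0.394440
  2  |  dp/dt·Δt = +0.014134  |  p_2 = 0.408574
  3  |  dp/dt·Δt = +0.013775  |  p_3 = 0.422349
  4  |  dp/dt·Δt = +0.013366  |  p_4 = 0.435715
  5  |  dp/dt·Δt = +0.012916  |  p_5 = 0.448631
  6  |  dp/dt·Δt = +0.012429  |  p_6 = 0.461061

0.461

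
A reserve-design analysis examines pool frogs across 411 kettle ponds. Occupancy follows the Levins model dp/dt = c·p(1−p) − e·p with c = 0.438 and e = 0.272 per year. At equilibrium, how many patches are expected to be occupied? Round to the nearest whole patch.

156

p* = 1 − e/c = 1 − 0.272/0.438 = 0.3790.
Expected occupied patches = N × p* = 411 × 0.3790 = 155.77 ≈ 156.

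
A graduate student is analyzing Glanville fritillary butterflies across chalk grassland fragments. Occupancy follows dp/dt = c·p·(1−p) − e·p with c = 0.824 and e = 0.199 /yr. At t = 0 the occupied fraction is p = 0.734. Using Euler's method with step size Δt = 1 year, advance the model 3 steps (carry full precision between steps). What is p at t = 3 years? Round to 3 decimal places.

0.757

Update rule: p ← p + [c·p·(1−p) − e·p]·Δt with Δt = 1.
step 1: Δp = +0.01482, p = 0.74882
step 2: Δp = +0.00597, p = 0.75479
step 3: Δp = +0.00231, p = 0.75709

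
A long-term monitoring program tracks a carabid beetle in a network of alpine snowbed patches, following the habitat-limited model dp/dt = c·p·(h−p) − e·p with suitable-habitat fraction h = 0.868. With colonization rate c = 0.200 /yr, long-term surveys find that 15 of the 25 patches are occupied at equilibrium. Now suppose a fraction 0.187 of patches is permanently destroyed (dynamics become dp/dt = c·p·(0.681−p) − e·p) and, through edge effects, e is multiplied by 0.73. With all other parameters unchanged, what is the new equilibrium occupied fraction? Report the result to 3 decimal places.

Observed p* = 15/25 = 0.60000.
Balance c(h−p*) = e gives e = 0.200×(0.868 − 0.60000) = 0.05360.
New p* = 0.681 − e/c = 0.681 − 0.03913/0.20000 = 0.48535.

0.485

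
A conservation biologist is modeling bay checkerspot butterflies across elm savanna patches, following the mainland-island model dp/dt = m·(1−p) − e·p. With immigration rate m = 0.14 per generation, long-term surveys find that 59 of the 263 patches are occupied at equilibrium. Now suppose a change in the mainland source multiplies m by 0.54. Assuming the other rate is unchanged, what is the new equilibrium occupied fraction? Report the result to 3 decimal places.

0.135

Observed p* = 59/263 = 0.22433.
Balance m(1−p*) = e·p* gives e = m(1−p*)/p* = 0.14×0.77567/0.22433 = 0.48408.
New p* = m/(m+e) = 0.07560/(0.07560+0.48408) = 0.13508.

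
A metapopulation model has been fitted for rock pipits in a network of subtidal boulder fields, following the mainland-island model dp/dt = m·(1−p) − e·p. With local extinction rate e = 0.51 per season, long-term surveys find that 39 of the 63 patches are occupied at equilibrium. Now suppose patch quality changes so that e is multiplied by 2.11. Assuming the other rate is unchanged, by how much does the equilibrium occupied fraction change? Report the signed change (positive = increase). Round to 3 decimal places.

Observed p* = 39/63 = 0.61905.
Balance m(1−p*) = e·p* gives m = e·p*/(1−p*) = 0.51×0.61905/0.38095 = 0.82876.
New p* = m/(m+e) = 0.82876/(0.82876+1.07610) = 0.43508.
Δp* = 0.43508 − 0.61905 = -0.18397.

-0.184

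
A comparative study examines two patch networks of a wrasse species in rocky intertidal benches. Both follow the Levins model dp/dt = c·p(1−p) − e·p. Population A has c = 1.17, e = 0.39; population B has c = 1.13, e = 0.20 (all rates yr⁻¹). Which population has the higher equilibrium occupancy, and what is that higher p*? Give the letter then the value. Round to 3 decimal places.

A: p*_A = 1 − 0.39/1.17 = 0.6667.
B: p*_B = 1 − 0.20/1.13 = 0.8230.
B is higher at 0.8230.

B, 0.823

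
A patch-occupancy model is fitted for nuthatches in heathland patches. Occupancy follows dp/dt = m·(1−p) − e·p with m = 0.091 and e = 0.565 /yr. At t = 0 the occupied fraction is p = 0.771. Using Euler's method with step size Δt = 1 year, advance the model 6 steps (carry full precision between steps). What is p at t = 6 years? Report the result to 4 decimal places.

0.1398

Update rule: p ← p + [m·(1−p) − e·p]·Δt with Δt = 1.
t = 1: p = 0.77100 + (-0.41478) = 0.35622
t = 2: p = 0.35622 + (-0.14268) = 0.21354
t = 3: p = 0.21354 + (-0.04908) = 0.16446
t = 4: p = 0.16446 + (-0.01688) = 0.14757
t = 5: p = 0.14757 + (-0.00581) = 0.14177
t = 6: p = 0.14177 + (-0.00200) = 0.13977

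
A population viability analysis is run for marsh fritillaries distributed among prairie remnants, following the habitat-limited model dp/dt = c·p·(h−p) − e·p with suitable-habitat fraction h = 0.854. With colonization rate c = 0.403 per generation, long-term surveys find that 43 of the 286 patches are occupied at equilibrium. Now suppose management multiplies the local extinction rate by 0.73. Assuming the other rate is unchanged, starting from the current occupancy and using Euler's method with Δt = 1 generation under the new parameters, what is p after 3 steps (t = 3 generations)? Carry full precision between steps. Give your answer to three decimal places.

0.185

Observed p* = 43/286 = 0.15035.
Balance c(h−p*) = e gives e = 0.403×(0.854 − 0.15035) = 0.28357.
Starting from p₀ = 0.15035; update p ← p + (dp/dt)·Δt with the new parameters.
step 1: Δp = +0.01151, p = 0.16186
step 2: Δp = +0.01164, p = 0.17350
step 3: Δp = +0.01167, p = 0.18517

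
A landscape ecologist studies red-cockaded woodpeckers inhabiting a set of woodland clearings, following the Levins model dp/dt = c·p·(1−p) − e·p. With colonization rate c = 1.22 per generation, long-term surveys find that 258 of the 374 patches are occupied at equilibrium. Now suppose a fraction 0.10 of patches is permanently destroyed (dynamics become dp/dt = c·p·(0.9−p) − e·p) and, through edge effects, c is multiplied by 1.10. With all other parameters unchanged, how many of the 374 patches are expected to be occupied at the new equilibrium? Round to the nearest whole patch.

Observed p* = 258/374 = 0.68984.
Balance c(1−p*) = e gives e = 1.22×(1 − 0.68984) = 0.37840.
New p* = 0.9 − e/c = 0.9 − 0.37840/1.34200 = 0.61803.
Expected occupied = 374 × 0.61803 = 231.14 ≈ 231.

231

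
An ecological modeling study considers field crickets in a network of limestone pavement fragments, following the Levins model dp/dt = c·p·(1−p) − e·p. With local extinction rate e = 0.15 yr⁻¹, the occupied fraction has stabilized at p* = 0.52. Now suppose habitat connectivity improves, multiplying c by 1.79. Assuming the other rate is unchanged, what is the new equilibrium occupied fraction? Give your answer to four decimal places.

0.7318

Balance c(1−p*) = e gives c = e/(1 − 0.52000) = 0.15/0.48000 = 0.31250.
New p* = 1 − e/c = 1 − 0.15000/0.55937 = 0.73184.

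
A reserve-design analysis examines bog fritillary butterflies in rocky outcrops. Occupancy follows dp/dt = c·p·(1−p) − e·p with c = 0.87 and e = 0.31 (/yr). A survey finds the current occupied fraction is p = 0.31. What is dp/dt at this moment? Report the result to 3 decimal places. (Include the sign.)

0.090

Colonization term: c·p·(1−p) = 0.87×0.31×0.6900 = 0.18609.
Extinction term: e·p = 0.09610.
dp/dt = 0.18609 − 0.09610 = 0.08999.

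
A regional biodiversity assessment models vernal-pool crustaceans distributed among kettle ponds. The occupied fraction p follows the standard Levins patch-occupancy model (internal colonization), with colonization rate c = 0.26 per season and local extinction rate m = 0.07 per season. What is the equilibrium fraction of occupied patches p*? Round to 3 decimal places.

At equilibrium, colonization balances extinction: c·p*·(1−p*) = m·p*.
So p* = 1 − m/c = 1 − 0.07/0.26 = 1 − 0.2692 = 0.7308.

0.731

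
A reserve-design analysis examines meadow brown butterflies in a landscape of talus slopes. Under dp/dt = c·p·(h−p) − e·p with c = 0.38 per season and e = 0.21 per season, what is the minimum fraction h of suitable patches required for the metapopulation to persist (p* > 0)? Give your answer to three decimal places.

0.553

p* = h − e/c is positive only when h > e/c.
h_min = e/c = 0.21/0.38 = 0.5526.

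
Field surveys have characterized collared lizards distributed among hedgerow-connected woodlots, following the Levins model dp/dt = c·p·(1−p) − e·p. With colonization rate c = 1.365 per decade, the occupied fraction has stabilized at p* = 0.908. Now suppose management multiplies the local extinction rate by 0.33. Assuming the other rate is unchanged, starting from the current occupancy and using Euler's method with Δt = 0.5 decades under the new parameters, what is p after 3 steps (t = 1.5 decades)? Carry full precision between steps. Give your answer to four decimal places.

0.9668

Balance c(1−p*) = e gives e = 1.365×(1 − 0.90800) = 0.12558.
Starting from p₀ = 0.90800; update p ← p + (dp/dt)·Δt with the new parameters.
t = 0.5: p = 0.90800 + (+0.03820) = 0.94620
t = 1: p = 0.94620 + (+0.01514) = 0.96134
t = 1.5: p = 0.96134 + (+0.00545) = 0.96678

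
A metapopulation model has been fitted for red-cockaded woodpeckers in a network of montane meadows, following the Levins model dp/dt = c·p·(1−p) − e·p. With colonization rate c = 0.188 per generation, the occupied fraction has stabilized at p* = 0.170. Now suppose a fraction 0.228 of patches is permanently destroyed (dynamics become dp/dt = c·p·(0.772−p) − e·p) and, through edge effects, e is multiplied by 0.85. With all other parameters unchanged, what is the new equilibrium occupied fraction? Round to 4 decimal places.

Balance c(1−p*) = e gives e = 0.188×(1 − 0.17000) = 0.15604.
New p* = 0.772 − e/c = 0.772 − 0.13263/0.18800 = 0.06652.

0.0665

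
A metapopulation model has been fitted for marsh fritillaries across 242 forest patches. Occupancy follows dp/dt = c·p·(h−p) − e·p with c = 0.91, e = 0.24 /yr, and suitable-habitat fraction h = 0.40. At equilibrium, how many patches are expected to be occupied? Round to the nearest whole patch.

p* = h − e/c = 0.40 − 0.2637 = 0.1363.
Expected occupied patches = N × p* = 242 × 0.1363 = 32.98 ≈ 33.

33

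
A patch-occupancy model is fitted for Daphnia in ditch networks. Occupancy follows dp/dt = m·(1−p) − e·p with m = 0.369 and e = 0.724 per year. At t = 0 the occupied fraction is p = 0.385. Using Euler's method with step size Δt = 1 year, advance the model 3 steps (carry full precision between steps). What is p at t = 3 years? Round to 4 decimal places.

Update rule: p ← p + [m·(1−p) − e·p]·Δt with Δt = 1.
step 1: Δp = -0.05180, p = 0.33320
step 2: Δp = +0.00482, p = 0.33801
step 3: Δp = -0.00045, p = 0.33756

0.3376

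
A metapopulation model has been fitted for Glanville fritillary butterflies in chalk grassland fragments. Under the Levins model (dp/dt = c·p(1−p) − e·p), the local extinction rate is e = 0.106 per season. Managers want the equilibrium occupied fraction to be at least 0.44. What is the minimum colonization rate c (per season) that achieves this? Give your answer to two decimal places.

0.19

p* = 1 − e/c ≥ 0.44 requires e/c ≤ 0.5600, i.e. c ≥ e/0.5600.
c_min = 0.106/0.5600 = 0.1893.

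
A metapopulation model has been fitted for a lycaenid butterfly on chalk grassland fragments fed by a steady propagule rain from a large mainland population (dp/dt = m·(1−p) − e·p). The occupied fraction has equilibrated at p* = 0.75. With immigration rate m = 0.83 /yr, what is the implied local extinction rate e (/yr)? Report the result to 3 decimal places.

0.277

At equilibrium m(1−p*) = e·p*, so e = m(1−p*)/p*.
e = 0.83 × 0.2500 / 0.75 = 0.2767.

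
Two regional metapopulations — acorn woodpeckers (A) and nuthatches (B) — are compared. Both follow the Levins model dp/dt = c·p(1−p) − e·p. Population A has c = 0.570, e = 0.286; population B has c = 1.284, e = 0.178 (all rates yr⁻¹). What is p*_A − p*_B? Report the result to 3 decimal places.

A: p*_A = 1 − 0.286/0.570 = 0.4982.
B: p*_B = 1 − 0.178/1.284 = 0.8614.
p*_A − p*_B = 0.4982 − 0.8614 = -0.3631.

-0.363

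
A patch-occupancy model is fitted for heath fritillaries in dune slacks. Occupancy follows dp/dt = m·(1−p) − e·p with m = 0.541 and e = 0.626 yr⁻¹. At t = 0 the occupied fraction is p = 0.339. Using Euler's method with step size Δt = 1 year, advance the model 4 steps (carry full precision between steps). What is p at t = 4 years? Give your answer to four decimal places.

0.4635

Update rule: p ← p + [m·(1−p) − e·p]·Δt with Δt = 1.
step 1: Δp = +0.14539, p = 0.48439
step 2: Δp = -0.02428, p = 0.46011
step 3: Δp = +0.00405, p = 0.46416
step 4: Δp = -0.00068, p = 0.46348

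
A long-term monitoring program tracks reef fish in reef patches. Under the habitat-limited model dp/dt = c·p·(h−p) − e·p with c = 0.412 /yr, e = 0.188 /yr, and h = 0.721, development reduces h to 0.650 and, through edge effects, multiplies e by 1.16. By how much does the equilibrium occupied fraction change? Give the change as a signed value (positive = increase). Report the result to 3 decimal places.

-0.144

Before: p* = h − e/c = 0.721 − 0.188/0.412 = 0.721 − 0.4563 = 0.2647.
After: c = 0.412, e = 0.21808, h = 0.650; p* = 0.650 − 0.21808/0.412 = 0.1207.
Δp* = 0.1207 − 0.2647 = -0.1440.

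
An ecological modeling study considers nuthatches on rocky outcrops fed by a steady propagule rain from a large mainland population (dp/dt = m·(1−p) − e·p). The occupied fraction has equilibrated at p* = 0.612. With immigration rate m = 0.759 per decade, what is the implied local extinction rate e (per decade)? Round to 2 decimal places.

At equilibrium m(1−p*) = e·p*, so e = m(1−p*)/p*.
e = 0.759 × 0.3880 / 0.612 = 0.4812.

0.48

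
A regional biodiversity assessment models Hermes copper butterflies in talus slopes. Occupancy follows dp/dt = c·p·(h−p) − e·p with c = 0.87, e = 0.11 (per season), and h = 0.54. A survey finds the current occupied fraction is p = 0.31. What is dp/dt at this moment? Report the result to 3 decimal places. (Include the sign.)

Colonization term: c·p·(h−p) = 0.87×0.31×0.2300 = 0.06203.
Extinction term: e·p = 0.03410.
dp/dt = 0.06203 − 0.03410 = 0.02793.

0.028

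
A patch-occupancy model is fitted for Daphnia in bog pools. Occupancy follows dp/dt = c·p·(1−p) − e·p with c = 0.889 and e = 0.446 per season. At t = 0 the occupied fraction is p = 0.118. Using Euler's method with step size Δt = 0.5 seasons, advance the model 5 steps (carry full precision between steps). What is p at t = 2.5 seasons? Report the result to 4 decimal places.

0.2367

Update rule: p ← p + [c·p·(1−p) − e·p]·Δt with Δt = 0.5.
step 1: Δp = +0.01995, p = 0.13795
step 2: Δp = +0.02210, p = 0.16004
step 3: Δp = +0.02406, p = 0.18411
step 4: Δp = +0.02571, p = 0.20982
step 5: Δp = +0.02691, p = 0.23673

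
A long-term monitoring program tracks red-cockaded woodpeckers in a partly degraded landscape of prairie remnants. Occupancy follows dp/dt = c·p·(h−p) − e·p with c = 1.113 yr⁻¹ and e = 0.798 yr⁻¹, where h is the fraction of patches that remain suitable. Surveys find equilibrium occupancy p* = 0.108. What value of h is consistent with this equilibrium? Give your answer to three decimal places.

0.825

At equilibrium c(h−p*) = e, so h = p* + e/c.
h = 0.108 + 0.798/1.113 = 0.108 + 0.7170 = 0.8250.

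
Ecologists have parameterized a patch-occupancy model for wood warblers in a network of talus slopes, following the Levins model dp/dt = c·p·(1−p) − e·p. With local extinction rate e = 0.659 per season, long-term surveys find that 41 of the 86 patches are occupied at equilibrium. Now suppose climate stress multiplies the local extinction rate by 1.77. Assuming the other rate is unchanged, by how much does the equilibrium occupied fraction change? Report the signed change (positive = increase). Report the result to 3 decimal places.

-0.403

Observed p* = 41/86 = 0.47674.
Balance c(1−p*) = e gives c = e/(1 − 0.47674) = 0.659/0.52326 = 1.25941.
New p* = 1 − e/c = 1 − 1.16643/1.25941 = 0.07383.
Δp* = 0.07383 − 0.47674 = -0.40291.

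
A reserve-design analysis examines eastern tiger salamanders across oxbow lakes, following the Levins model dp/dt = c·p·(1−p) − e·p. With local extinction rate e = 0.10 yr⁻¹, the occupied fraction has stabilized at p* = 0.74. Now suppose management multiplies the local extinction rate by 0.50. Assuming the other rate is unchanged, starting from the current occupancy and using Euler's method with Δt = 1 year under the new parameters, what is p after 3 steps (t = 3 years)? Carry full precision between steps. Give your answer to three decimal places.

Balance c(1−p*) = e gives c = e/(1 − 0.74000) = 0.10/0.26000 = 0.38462.
Starting from p₀ = 0.74000; update p ← p + (dp/dt)·Δt with the new parameters.
t = 1: p = 0.74000 + (+0.03700) = 0.77700
t = 2: p = 0.77700 + (+0.02779) = 0.80479
t = 3: p = 0.80479 + (+0.02018) = 0.82498

0.825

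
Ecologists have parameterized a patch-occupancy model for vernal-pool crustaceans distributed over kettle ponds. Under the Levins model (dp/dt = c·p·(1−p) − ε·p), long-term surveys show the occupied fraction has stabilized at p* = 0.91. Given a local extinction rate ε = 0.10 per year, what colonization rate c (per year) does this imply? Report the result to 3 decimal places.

At equilibrium c(1−p*) = ε, so c = ε/(1−p*).
c = 0.10/(1 − 0.91) = 0.10/0.0900 = 1.1111.

1.111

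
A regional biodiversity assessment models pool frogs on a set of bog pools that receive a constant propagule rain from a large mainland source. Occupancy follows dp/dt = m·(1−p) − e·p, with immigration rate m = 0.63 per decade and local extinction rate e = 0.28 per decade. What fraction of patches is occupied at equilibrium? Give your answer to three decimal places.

At equilibrium the propagule rain into empty patches balances local extinction: m(1−p*) = e·p*.
p* = m/(m+e) = 0.63/(0.63+0.28) = 0.63/0.9100 = 0.6923.

0.692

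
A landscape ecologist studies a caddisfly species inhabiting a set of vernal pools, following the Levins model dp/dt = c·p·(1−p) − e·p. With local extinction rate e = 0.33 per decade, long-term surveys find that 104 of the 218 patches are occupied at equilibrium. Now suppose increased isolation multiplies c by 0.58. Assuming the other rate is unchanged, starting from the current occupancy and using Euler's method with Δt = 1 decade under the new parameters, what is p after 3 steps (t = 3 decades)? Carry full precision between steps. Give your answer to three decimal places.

0.329

Observed p* = 104/218 = 0.47706.
Balance c(1−p*) = e gives c = e/(1 − 0.47706) = 0.33/0.52294 = 0.63105.
Starting from p₀ = 0.47706; update p ← p + (dp/dt)·Δt with the new parameters.
p: 0.47706 → 0.41094  (Δp = -0.06612)
p: 0.41094 → 0.36393  (Δp = -0.04701)
p: 0.36393 → 0.32856  (Δp = -0.03537)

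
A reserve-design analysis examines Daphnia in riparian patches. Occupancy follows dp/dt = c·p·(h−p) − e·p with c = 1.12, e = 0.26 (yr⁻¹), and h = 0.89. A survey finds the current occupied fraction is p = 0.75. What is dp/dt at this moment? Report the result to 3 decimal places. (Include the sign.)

Colonization term: c·p·(h−p) = 1.12×0.75×0.1400 = 0.11760.
Extinction term: e·p = 0.19500.
dp/dt = 0.11760 − 0.19500 = -0.07740.

-0.077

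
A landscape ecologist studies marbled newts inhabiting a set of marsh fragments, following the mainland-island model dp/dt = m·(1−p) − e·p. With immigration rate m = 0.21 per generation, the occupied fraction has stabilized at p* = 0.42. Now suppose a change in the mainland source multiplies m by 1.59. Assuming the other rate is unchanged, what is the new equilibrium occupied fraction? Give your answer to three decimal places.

0.535

Balance m(1−p*) = e·p* gives e = m(1−p*)/p* = 0.21×0.58000/0.42000 = 0.29000.
New p* = m/(m+e) = 0.33390/(0.33390+0.29000) = 0.53518.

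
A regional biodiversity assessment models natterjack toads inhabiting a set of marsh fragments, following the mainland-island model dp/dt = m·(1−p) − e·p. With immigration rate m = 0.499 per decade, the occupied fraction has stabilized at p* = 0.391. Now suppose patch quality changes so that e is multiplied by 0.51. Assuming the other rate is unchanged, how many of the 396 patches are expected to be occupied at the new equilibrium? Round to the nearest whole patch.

Balance m(1−p*) = e·p* gives e = m(1−p*)/p* = 0.499×0.60900/0.39100 = 0.77721.
New p* = m/(m+e) = 0.49900/(0.49900+0.39638) = 0.55731.
Expected occupied = 396 × 0.55731 = 220.69 ≈ 221.

221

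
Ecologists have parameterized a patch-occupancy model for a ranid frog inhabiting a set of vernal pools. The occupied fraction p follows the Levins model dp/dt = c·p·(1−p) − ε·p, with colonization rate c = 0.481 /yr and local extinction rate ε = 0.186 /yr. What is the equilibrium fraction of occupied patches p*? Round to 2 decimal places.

Setting dp/dt = 0 and dividing through by p* gives c·(1−p*) = ε.
So p* = 1 − ε/c = 1 − 0.186/0.481 = 1 − 0.3867 = 0.6133.

0.61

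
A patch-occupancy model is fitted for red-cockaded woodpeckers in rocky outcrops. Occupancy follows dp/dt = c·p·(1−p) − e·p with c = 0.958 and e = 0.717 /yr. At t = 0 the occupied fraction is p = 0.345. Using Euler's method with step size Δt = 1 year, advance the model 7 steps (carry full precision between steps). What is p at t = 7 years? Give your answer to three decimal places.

Update rule: p ← p + [c·p·(1−p) − e·p]·Δt with Δt = 1.
step 1: Δp = -0.03088, p = 0.31412
step 2: Δp = -0.01882, p = 0.29530
step 3: Δp = -0.01237, p = 0.28292
step 4: Δp = -0.00850, p = 0.27442
step 5: Δp = -0.00601, p = 0.26842
step 6: Δp = -0.00433, p = 0.26408
step 7: Δp = -0.00317, p = 0.26092

0.261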